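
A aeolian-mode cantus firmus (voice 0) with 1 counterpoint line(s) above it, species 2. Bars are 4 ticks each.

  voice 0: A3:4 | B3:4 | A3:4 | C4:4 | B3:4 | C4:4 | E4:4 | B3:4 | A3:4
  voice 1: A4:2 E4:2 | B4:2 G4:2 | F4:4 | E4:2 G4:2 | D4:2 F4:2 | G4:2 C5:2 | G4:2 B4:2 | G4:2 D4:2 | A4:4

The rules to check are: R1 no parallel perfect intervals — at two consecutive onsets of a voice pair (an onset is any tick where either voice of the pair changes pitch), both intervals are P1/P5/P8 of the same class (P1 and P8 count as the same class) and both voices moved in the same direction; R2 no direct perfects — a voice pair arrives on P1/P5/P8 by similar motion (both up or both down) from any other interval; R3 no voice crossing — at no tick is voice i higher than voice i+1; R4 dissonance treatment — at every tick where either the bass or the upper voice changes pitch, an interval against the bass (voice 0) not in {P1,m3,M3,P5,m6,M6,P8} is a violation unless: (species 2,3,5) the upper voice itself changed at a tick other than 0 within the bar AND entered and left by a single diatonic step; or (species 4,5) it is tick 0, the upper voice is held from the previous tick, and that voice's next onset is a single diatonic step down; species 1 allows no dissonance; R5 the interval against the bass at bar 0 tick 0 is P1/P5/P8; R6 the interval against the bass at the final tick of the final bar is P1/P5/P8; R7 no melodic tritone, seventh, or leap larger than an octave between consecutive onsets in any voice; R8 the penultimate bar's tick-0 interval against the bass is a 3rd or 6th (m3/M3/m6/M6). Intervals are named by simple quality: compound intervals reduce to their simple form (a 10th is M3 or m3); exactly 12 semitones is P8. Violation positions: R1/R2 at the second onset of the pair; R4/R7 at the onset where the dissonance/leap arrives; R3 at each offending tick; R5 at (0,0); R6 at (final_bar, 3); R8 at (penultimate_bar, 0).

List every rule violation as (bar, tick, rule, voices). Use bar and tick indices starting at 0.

bar 0: v0=A3 v1=A4 downbeat P8
bar 1: v0=B3 v1=B4 downbeat P8
bar 2: v0=A3 v1=F4 downbeat m6
bar 3: v0=C4 v1=E4 downbeat M3
bar 4: v0=B3 v1=D4 downbeat m3
bar 5: v0=C4 v1=G4 downbeat P5
bar 6: v0=E4 v1=G4 downbeat m3
bar 7: v0=B3 v1=G4 downbeat m6
bar 8: v0=A3 v1=A4 downbeat P8
  -> R2 @ bar 1 tick 0 v(0, 1): A3/E4 P5 -> B3/B4 P8 similar
  -> R4 @ bar 4 tick 2 v(0, 1): B3/F4 TT untreated
  -> R2 @ bar 5 tick 0 v(0, 1): B3/F4 TT -> C4/G4 P5 similar

(1, 0, R2, (0, 1))
(4, 2, R4, (0, 1))
(5, 0, R2, (0, 1))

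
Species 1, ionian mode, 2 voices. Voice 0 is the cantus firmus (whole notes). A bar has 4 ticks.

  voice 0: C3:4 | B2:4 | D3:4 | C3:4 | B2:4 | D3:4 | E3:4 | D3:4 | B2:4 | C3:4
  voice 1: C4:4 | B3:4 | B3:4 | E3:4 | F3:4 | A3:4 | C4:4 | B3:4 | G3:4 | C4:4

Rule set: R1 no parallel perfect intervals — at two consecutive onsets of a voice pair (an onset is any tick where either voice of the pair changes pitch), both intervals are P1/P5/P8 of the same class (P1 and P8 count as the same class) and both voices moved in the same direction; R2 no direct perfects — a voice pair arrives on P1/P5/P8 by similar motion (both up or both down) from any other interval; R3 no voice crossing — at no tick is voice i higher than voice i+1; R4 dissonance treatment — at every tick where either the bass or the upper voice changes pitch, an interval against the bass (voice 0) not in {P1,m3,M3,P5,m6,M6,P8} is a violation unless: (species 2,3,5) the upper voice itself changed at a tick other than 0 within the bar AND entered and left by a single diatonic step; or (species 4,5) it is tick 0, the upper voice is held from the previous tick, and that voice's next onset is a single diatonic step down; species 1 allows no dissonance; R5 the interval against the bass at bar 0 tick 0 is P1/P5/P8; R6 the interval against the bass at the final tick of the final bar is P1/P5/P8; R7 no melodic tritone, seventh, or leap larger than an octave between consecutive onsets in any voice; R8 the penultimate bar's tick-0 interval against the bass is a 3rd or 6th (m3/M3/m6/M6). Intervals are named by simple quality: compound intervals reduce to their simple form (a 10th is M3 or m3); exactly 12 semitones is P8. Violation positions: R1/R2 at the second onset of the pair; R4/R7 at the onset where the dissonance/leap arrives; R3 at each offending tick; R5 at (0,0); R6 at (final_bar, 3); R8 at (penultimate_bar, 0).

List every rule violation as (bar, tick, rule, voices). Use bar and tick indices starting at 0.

bar 0: v0=C3 v1=C4 downbeat P8
bar 1: v0=B2 v1=B3 downbeat P8
bar 2: v0=D3 v1=B3 downbeat M6
bar 3: v0=C3 v1=E3 downbeat M3
bar 4: v0=B2 v1=F3 downbeat TT
bar 5: v0=D3 v1=A3 downbeat P5
bar 6: v0=E3 v1=C4 downbeat m6
bar 7: v0=D3 v1=B3 downbeat M6
bar 8: v0=B2 v1=G3 downbeat m6
bar 9: v0=C3 v1=C4 downbeat P8
  -> R1 @ bar 1 tick 0 v(0, 1): C3/C4 P8 -> B2/B3 P8 similar
  -> R4 @ bar 4 tick 0 v(0, 1): B2/F3 TT untreated
  -> R2 @ bar 5 tick 0 v(0, 1): B2/F3 TT -> D3/A3 P5 similar
  -> R2 @ bar 9 tick 0 v(0, 1): B2/G3 m6 -> C3/C4 P8 similar

(1, 0, R1, (0, 1))
(4, 0, R4, (0, 1))
(5, 0, R2, (0, 1))
(9, 0, R2, (0, 1))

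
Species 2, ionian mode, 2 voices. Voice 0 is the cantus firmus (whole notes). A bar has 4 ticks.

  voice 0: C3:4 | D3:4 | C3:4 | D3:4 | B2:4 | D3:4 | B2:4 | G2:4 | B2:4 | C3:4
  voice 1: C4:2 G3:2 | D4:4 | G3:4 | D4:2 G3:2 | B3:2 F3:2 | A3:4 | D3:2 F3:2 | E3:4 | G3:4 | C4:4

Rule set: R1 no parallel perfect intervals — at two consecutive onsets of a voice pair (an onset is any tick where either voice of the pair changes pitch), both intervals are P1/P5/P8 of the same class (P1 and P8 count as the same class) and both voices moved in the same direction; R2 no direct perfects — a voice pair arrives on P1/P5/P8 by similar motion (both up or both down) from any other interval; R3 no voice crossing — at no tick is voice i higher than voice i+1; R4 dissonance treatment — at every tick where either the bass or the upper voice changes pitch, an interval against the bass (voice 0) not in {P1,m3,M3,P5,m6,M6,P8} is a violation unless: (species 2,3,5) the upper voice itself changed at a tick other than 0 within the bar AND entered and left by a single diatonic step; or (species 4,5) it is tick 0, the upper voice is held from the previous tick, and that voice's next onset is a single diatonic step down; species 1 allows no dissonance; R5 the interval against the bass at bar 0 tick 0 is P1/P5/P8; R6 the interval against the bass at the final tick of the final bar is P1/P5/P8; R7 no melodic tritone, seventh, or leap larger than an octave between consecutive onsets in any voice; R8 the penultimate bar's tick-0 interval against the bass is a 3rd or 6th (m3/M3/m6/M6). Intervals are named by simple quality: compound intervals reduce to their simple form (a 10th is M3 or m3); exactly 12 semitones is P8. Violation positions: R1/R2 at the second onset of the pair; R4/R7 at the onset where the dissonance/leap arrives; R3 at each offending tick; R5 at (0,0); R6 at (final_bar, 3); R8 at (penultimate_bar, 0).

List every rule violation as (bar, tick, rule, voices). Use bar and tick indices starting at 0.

(1, 0, R2, (0, 1))
(2, 0, R2, (0, 1))
(3, 0, R2, (0, 1))
(3, 2, R4, (0, 1))
(4, 2, R4, (0, 1))
(4, 2, R7, (1,))
(5, 0, R2, (0, 1))
(6, 2, R4, (0, 1))
(9, 0, R2, (0, 1))

bar 0: v0=C3 v1=C4 downbeat P8
bar 1: v0=D3 v1=D4 downbeat P8
bar 2: v0=C3 v1=G3 downbeat P5
bar 3: v0=D3 v1=D4 downbeat P8
bar 4: v0=B2 v1=B3 downbeat P8
bar 5: v0=D3 v1=A3 downbeat P5
bar 6: v0=B2 v1=D3 downbeat m3
bar 7: v0=G2 v1=E3 downbeat M6
bar 8: v0=B2 v1=G3 downbeat m6
bar 9: v0=C3 v1=C4 downbeat P8
  -> R2 @ bar 1 tick 0 v(0, 1): C3/G3 P5 -> D3/D4 P8 similar
  -> R2 @ bar 2 tick 0 v(0, 1): D3/D4 P8 -> C3/G3 P5 similar
  -> R2 @ bar 3 tick 0 v(0, 1): C3/G3 P5 -> D3/D4 P8 similar
  -> R4 @ bar 3 tick 2 v(0, 1): D3/G3 P4 untreated
  -> R4 @ bar 4 tick 2 v(0, 1): B2/F3 TT untreated
  -> R7 @ bar 4 tick 2 v(1,): B3->F3 leap 6st
  -> R2 @ bar 5 tick 0 v(0, 1): B2/F3 TT -> D3/A3 P5 similar
  -> R4 @ bar 6 tick 2 v(0, 1): B2/F3 TT untreated
  -> R2 @ bar 9 tick 0 v(0, 1): B2/G3 m6 -> C3/C4 P8 similar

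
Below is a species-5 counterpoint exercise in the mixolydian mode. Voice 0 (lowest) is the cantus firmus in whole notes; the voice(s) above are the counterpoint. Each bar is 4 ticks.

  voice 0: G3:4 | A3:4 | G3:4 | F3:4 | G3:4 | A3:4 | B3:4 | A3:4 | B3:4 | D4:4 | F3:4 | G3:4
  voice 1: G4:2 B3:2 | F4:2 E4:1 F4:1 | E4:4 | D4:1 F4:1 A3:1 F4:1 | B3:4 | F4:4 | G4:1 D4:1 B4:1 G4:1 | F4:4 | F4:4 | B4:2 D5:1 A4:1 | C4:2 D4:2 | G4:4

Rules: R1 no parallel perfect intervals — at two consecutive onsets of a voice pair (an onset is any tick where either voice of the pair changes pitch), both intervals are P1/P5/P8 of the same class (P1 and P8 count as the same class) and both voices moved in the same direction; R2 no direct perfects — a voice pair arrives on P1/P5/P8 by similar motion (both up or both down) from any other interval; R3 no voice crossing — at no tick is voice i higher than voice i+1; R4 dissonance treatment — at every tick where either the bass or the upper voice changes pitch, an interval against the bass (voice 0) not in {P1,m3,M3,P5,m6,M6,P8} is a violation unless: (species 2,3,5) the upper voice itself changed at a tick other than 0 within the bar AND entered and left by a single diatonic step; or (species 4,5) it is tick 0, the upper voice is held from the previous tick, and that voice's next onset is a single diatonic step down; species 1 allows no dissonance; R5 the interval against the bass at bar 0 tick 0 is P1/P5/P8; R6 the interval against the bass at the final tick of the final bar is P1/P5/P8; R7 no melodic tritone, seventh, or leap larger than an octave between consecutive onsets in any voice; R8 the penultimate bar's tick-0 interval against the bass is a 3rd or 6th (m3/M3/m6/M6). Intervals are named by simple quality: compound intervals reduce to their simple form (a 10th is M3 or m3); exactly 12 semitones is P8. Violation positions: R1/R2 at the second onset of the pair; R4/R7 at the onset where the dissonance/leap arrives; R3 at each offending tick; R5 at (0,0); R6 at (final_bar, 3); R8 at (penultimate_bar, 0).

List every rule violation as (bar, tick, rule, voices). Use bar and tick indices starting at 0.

bar 0: v0=G3 v1=G4 downbeat P8
bar 1: v0=A3 v1=F4 downbeat m6
bar 2: v0=G3 v1=E4 downbeat M6
bar 3: v0=F3 v1=D4 downbeat M6
bar 4: v0=G3 v1=B3 downbeat M3
bar 5: v0=A3 v1=F4 downbeat m6
bar 6: v0=B3 v1=G4 downbeat m6
bar 7: v0=A3 v1=F4 downbeat m6
bar 8: v0=B3 v1=F4 downbeat TT
bar 9: v0=D4 v1=B4 downbeat M6
bar 10: v0=F3 v1=C4 downbeat P5
bar 11: v0=G3 v1=G4 downbeat P8
  -> R7 @ bar 1 tick 0 v(1,): B3->F4 leap 6st
  -> R7 @ bar 4 tick 0 v(1,): F4->B3 leap 6st
  -> R7 @ bar 5 tick 0 v(1,): B3->F4 leap 6st
  -> R4 @ bar 8 tick 0 v(0, 1): B3/F4 TT untreated
  -> R7 @ bar 9 tick 0 v(1,): F4->B4 leap 6st
  -> R1 @ bar 10 tick 0 v(0, 1): D4/A4 P5 -> F3/C4 P5 similar
  -> R8 @ bar 10 tick 0 v(0, 1): penult P5 not 3rd/6th
  -> R2 @ bar 11 tick 0 v(0, 1): F3/D4 M6 -> G3/G4 P8 similar

(1, 0, R7, (1,))
(4, 0, R7, (1,))
(5, 0, R7, (1,))
(8, 0, R4, (0, 1))
(9, 0, R7, (1,))
(10, 0, R1, (0, 1))
(10, 0, R8, (0, 1))
(11, 0, R2, (0, 1))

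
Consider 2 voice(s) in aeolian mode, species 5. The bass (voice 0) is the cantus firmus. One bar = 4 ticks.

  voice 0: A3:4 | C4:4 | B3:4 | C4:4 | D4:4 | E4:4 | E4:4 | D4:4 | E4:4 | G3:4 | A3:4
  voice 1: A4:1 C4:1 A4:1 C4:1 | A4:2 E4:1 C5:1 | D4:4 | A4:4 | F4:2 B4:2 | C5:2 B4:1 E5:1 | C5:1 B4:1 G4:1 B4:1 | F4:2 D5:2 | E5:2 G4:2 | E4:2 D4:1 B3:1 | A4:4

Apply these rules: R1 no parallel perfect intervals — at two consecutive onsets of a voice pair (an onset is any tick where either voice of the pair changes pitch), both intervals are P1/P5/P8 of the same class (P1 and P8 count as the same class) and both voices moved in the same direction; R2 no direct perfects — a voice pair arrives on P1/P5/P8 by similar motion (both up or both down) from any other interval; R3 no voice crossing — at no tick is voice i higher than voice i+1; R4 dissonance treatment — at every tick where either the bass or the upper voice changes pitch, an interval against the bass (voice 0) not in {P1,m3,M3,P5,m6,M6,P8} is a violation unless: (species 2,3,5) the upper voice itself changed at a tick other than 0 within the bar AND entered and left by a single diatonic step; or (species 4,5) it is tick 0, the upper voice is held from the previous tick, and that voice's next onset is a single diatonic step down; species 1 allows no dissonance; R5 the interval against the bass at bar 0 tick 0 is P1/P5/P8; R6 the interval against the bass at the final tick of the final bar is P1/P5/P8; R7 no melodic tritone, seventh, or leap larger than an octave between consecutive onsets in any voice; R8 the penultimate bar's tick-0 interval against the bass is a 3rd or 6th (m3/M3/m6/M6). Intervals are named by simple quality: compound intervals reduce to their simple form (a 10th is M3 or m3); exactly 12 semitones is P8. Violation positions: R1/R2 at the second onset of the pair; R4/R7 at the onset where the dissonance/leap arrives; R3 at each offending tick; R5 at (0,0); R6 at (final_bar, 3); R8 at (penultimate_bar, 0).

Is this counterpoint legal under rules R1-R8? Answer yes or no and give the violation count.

No (6 violations)

bar 0: v0=A3 v1=A4 (P8)
bar 1: v0=C4 v1=A4 (M6)
bar 2: v0=B3 v1=D4 (m3)
bar 3: v0=C4 v1=A4 (M6)
bar 4: v0=D4 v1=F4 (m3)
bar 5: v0=E4 v1=C5 (m6)
bar 6: v0=E4 v1=C5 (m6)
bar 7: v0=D4 v1=F4 (m3)
bar 8: v0=E4 v1=E5 (P8)
bar 9: v0=G3 v1=E4 (M6)
bar 10: v0=A3 v1=A4 (P8)
  R7 @ bar2.0: C5->D4 leap 10st
  R7 @ bar4.2: F4->B4 leap 6st
  R7 @ bar7.0: B4->F4 leap 6st
  R1 @ bar8.0: D4/D5 P8 -> E4/E5 P8 similar
  R2 @ bar10.0: G3/B3 M3 -> A3/A4 P8 similar
  R7 @ bar10.0: B3->A4 leap 10st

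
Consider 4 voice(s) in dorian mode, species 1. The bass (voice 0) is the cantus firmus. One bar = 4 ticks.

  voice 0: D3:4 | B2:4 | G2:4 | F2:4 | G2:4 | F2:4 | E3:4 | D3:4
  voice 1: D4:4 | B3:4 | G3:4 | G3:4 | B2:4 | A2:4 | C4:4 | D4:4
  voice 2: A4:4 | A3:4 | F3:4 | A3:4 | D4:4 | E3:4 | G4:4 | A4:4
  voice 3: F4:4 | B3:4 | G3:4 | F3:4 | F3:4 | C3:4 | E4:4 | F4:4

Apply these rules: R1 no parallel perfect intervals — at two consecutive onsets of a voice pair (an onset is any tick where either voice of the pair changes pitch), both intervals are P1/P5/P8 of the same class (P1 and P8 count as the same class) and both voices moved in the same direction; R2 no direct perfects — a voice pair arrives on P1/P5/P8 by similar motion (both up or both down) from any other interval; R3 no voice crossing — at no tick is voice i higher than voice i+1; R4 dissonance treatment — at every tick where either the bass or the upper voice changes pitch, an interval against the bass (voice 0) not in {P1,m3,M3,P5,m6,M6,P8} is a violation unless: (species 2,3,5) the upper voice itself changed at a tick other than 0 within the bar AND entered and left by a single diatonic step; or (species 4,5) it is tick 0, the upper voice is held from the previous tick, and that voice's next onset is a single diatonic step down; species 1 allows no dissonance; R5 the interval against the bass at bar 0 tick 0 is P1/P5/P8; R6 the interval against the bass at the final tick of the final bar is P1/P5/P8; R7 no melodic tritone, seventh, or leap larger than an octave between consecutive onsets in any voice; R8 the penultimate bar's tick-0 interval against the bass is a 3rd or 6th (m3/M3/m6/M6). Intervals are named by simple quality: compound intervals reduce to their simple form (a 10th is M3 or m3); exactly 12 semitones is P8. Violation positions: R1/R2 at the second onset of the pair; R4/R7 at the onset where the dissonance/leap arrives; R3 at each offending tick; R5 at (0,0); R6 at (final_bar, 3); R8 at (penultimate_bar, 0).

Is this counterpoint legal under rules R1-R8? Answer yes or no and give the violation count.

No (59 violations)

bar 0: v0=D3 v1=D4 v2=A4 v3=F4 (m3)
bar 1: v0=B2 v1=B3 v2=A3 v3=B3 (P8)
bar 2: v0=G2 v1=G3 v2=F3 v3=G3 (P8)
bar 3: v0=F2 v1=G3 v2=A3 v3=F3 (P8)
bar 4: v0=G2 v1=B2 v2=D4 v3=F3 (m7)
bar 5: v0=F2 v1=A2 v2=E3 v3=C3 (P5)
bar 6: v0=E3 v1=C4 v2=G4 v3=E4 (P8)
bar 7: v0=D3 v1=D4 v2=A4 v3=F4 (m3)
  R3 @ bar0.0: A4 above F4
  R5 @ bar0.0: opens on m3
  R3 @ bar0.1: A4 above F4
  R3 @ bar0.2: A4 above F4
  R3 @ bar0.3: A4 above F4
  R1 @ bar1.0: D3/D4 P8 -> B2/B3 P8 similar
  R2 @ bar1.0: D3/F4 m3 -> B2/B3 P8 similar
  R2 @ bar1.0: D4/F4 m3 -> B3/B3 P1 similar
  R3 @ bar1.0: B3 above A3
  R4 @ bar1.0: B2/A3 m7 untreated
  R7 @ bar1.0: F4->B3 leap 6st
  R3 @ bar1.1: B3 above A3
  R3 @ bar1.2: B3 above A3
  R3 @ bar1.3: B3 above A3
  R1 @ bar2.0: B2/B3 P8 -> G2/G3 P8 similar
  R1 @ bar2.0: B2/B3 P8 -> G2/G3 P8 similar
  R1 @ bar2.0: B3/B3 P1 -> G3/G3 P1 similar
  R3 @ bar2.0: G3 above F3
  R4 @ bar2.0: G2/F3 m7 untreated
  R3 @ bar2.1: G3 above F3
  R3 @ bar2.2: G3 above F3
  R3 @ bar2.3: G3 above F3
  R1 @ bar3.0: G2/G3 P8 -> F2/F3 P8 similar
  R3 @ bar3.0: A3 above F3
  R4 @ bar3.0: F2/G3 M2 untreated
  R3 @ bar3.1: A3 above F3
  R3 @ bar3.2: A3 above F3
  R3 @ bar3.3: A3 above F3
  R2 @ bar4.0: F2/A3 M3 -> G2/D4 P5 similar
  R3 @ bar4.0: D4 above F3
  R4 @ bar4.0: G2/F3 m7 untreated
  R3 @ bar4.1: D4 above F3
  R3 @ bar4.2: D4 above F3
  R3 @ bar4.3: D4 above F3
  R2 @ bar5.0: G2/F3 m7 -> F2/C3 P5 similar
  R2 @ bar5.0: B2/D4 m3 -> A2/E3 P5 similar
  R3 @ bar5.0: E3 above C3
  R4 @ bar5.0: F2/E3 M7 untreated
  R7 @ bar5.0: D4->E3 leap 10st
  R3 @ bar5.1: E3 above C3
  R3 @ bar5.2: E3 above C3
  R3 @ bar5.3: E3 above C3
  R1 @ bar6.0: A2/E3 P5 -> C4/G4 P5 similar
  R2 @ bar6.0: F2/C3 P5 -> E3/E4 P8 similar
  R3 @ bar6.0: G4 above E4
  R7 @ bar6.0: F2->E3 leap 11st
  R7 @ bar6.0: A2->C4 leap 15st
  R7 @ bar6.0: E3->G4 leap 15st
  R7 @ bar6.0: C3->E4 leap 16st
  R8 @ bar6.0: penult P8 not 3rd/6th
  R3 @ bar6.1: G4 above E4
  R3 @ bar6.2: G4 above E4
  R3 @ bar6.3: G4 above E4
  R1 @ bar7.0: C4/G4 P5 -> D4/A4 P5 similar
  R3 @ bar7.0: A4 above F4
  R3 @ bar7.1: A4 above F4
  R3 @ bar7.2: A4 above F4
  R3 @ bar7.3: A4 above F4
  R6 @ bar7.3: closes on m3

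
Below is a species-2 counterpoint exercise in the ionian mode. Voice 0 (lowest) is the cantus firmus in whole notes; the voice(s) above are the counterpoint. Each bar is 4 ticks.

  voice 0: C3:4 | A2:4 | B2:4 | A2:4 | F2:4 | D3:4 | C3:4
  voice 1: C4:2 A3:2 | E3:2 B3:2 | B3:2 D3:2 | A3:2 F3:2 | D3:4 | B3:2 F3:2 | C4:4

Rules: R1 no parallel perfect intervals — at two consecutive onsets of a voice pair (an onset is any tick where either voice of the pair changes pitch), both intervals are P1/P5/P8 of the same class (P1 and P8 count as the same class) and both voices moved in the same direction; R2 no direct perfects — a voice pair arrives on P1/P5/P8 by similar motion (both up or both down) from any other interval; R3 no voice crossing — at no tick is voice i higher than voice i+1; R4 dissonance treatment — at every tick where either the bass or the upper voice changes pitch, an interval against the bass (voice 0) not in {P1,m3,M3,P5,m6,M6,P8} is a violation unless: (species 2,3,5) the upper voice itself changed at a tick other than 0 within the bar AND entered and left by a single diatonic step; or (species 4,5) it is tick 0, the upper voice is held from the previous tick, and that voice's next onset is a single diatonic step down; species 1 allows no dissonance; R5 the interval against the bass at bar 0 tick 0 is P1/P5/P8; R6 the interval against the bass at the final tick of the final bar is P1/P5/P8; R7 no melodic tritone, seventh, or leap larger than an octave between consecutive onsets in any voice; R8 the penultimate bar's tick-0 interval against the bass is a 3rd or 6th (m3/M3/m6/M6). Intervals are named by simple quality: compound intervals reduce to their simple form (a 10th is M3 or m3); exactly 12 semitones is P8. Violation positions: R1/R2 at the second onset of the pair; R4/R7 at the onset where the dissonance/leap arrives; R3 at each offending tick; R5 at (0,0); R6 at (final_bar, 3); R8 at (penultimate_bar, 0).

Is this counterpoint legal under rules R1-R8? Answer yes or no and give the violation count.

No (3 violations)

bar 0: v0=C3 v1=C4 (P8)
bar 1: v0=A2 v1=E3 (P5)
bar 2: v0=B2 v1=B3 (P8)
bar 3: v0=A2 v1=A3 (P8)
bar 4: v0=F2 v1=D3 (M6)
bar 5: v0=D3 v1=B3 (M6)
bar 6: v0=C3 v1=C4 (P8)
  R2 @ bar1.0: C3/A3 M6 -> A2/E3 P5 similar
  R4 @ bar1.2: A2/B3 M2 untreated
  R7 @ bar5.2: B3->F3 leap 6st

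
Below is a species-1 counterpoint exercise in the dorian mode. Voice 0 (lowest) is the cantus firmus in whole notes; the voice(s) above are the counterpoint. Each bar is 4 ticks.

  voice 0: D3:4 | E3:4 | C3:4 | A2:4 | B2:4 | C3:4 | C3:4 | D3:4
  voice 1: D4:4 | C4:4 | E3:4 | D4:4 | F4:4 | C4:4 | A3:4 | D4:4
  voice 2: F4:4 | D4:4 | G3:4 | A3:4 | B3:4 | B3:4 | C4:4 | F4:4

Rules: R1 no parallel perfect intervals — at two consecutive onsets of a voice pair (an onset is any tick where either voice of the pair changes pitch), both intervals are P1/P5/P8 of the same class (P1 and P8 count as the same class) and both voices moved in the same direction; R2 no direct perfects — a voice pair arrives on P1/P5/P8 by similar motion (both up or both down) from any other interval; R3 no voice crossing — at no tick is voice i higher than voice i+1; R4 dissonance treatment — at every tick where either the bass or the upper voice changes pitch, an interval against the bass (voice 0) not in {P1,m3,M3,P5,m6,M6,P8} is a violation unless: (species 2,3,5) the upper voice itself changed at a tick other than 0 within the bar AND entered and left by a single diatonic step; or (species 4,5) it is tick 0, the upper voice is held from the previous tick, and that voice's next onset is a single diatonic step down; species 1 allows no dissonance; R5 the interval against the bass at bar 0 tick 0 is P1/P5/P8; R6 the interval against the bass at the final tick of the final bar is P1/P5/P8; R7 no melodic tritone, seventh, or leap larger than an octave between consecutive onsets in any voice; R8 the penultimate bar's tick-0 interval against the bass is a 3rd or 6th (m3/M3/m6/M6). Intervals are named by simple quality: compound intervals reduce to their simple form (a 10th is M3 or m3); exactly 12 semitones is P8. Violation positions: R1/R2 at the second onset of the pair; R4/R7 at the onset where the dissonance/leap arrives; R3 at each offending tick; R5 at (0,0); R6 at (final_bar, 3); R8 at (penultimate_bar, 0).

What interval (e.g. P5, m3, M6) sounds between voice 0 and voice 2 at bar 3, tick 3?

P8

voice 0=A2 voice 2=A3 -> P8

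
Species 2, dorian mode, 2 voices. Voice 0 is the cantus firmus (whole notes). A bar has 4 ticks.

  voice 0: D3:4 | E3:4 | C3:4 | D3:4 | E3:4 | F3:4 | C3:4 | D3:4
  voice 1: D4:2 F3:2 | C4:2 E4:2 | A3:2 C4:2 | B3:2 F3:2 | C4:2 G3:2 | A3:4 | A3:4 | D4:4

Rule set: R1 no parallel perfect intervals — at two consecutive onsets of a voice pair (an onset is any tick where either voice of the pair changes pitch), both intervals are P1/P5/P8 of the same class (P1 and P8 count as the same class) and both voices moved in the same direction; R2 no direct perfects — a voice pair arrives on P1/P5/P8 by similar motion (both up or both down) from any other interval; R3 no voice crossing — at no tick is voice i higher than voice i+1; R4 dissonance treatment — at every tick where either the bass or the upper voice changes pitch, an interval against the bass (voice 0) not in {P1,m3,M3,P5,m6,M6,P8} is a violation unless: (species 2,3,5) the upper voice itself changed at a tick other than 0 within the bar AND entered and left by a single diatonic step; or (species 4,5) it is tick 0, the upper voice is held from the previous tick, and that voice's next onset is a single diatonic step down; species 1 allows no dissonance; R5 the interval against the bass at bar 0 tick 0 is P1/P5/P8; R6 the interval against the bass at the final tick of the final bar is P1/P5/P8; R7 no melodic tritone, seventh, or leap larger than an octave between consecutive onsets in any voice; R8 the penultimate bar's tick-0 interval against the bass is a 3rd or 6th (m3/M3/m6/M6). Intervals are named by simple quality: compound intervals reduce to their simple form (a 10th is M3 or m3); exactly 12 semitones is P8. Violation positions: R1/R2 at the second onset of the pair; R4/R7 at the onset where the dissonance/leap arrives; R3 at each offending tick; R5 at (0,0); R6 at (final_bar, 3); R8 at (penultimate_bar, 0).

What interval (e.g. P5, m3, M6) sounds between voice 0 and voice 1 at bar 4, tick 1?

voice 0=E3 voice 1=C4 -> m6

m6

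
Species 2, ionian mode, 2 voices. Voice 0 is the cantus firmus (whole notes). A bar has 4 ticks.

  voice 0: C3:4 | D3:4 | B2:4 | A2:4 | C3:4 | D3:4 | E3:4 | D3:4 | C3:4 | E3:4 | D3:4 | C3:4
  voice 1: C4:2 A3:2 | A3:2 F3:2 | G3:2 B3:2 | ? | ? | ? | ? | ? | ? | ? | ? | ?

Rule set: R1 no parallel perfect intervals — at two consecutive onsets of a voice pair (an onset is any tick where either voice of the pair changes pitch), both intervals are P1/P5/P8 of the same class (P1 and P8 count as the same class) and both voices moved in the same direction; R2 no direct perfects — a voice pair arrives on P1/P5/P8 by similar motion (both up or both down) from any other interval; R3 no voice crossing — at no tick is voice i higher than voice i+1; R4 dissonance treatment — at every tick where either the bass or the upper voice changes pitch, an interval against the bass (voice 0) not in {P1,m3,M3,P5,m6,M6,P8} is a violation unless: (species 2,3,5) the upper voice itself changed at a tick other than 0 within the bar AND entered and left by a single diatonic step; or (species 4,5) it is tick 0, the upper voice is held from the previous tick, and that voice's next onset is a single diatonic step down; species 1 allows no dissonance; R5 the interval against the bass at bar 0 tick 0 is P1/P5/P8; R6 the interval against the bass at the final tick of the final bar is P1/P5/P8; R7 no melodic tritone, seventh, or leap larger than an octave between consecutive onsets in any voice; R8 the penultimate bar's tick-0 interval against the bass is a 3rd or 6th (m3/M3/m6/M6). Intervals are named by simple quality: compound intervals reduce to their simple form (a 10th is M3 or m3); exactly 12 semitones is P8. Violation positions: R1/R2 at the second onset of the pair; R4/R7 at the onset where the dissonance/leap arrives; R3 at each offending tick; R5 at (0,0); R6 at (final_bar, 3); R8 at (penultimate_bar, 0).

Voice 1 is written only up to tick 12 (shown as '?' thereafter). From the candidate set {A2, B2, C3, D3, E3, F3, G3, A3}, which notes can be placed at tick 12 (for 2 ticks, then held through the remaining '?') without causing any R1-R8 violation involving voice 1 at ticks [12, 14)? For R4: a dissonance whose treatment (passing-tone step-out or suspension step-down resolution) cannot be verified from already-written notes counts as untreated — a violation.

{}

A2: violates R1,R7
B2: violates R4
C3: violates R7
D3: violates R4
E3: violates R2
F3: violates R7
G3: violates R4
A3: violates R1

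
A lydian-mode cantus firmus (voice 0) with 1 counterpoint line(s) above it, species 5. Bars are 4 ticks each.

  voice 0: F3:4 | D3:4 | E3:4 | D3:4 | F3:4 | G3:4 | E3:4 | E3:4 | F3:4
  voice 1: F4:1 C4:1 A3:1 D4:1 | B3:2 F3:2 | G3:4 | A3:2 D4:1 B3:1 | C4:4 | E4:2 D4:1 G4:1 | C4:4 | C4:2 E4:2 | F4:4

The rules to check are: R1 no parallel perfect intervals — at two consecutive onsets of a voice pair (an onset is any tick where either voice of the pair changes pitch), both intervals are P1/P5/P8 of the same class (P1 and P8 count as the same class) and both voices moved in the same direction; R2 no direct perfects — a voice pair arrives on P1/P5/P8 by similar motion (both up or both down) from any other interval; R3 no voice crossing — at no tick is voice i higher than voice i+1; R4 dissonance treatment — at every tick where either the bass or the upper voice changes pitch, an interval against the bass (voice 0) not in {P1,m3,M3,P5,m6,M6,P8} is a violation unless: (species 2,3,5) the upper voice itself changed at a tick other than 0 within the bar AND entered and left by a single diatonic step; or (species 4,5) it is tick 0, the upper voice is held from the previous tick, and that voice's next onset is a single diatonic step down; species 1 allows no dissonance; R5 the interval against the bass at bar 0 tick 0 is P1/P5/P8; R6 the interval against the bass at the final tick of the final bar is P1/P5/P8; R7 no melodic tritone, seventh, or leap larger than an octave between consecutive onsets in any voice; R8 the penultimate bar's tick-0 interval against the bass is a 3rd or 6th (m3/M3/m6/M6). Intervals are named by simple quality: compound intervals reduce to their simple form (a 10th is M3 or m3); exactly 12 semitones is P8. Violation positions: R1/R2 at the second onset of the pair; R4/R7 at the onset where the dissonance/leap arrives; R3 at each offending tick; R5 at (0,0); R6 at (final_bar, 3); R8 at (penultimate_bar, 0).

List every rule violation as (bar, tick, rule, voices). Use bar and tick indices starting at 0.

(1, 2, R7, (1,))
(4, 0, R2, (0, 1))
(8, 0, R1, (0, 1))

bar 0: v0=F3 v1=F4 downbeat P8
bar 1: v0=D3 v1=B3 downbeat M6
bar 2: v0=E3 v1=G3 downbeat m3
bar 3: v0=D3 v1=A3 downbeat P5
bar 4: v0=F3 v1=C4 downbeat P5
bar 5: v0=G3 v1=E4 downbeat M6
bar 6: v0=E3 v1=C4 downbeat m6
bar 7: v0=E3 v1=C4 downbeat m6
bar 8: v0=F3 v1=F4 downbeat P8
  -> R7 @ bar 1 tick 2 v(1,): B3->F3 leap 6st
  -> R2 @ bar 4 tick 0 v(0, 1): D3/B3 M6 -> F3/C4 P5 similar
  -> R1 @ bar 8 tick 0 v(0, 1): E3/E4 P8 -> F3/F4 P8 similar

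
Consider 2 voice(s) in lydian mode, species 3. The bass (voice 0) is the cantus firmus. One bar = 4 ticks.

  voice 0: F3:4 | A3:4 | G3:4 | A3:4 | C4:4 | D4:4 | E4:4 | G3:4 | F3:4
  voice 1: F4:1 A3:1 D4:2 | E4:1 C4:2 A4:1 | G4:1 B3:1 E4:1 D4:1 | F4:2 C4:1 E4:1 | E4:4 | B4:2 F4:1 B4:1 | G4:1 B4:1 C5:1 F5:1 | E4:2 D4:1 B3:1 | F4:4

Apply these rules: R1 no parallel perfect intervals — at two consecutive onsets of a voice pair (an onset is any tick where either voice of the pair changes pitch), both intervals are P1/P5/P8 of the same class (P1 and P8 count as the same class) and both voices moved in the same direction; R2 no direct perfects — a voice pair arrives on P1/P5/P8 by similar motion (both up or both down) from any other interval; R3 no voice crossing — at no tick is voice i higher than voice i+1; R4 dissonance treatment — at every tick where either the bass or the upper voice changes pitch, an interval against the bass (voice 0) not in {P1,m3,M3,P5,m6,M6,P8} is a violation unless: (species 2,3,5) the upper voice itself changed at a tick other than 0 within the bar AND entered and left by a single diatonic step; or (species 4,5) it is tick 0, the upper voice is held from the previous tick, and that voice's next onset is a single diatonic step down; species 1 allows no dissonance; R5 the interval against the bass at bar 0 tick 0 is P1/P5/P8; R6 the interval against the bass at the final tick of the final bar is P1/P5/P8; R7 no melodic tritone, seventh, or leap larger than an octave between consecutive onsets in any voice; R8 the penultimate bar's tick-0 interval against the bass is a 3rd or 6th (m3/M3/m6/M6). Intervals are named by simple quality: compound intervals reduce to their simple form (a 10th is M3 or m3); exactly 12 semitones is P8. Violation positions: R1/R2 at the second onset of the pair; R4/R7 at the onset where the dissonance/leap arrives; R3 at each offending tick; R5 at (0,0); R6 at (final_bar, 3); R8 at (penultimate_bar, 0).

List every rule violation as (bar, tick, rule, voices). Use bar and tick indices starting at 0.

(1, 0, R2, (0, 1))
(2, 0, R1, (0, 1))
(5, 2, R7, (1,))
(5, 3, R7, (1,))
(6, 3, R4, (0, 1))
(7, 0, R7, (1,))
(8, 0, R7, (1,))

bar 0: v0=F3 v1=F4 downbeat P8
bar 1: v0=A3 v1=E4 downbeat P5
bar 2: v0=G3 v1=G4 downbeat P8
bar 3: v0=A3 v1=F4 downbeat m6
bar 4: v0=C4 v1=E4 downbeat M3
bar 5: v0=D4 v1=B4 downbeat M6
bar 6: v0=E4 v1=G4 downbeat m3
bar 7: v0=G3 v1=E4 downbeat M6
bar 8: v0=F3 v1=F4 downbeat P8
  -> R2 @ bar 1 tick 0 v(0, 1): F3/D4 M6 -> A3/E4 P5 similar
  -> R1 @ bar 2 tick 0 v(0, 1): A3/A4 P8 -> G3/G4 P8 similar
  -> R7 @ bar 5 tick 2 v(1,): B4->F4 leap 6st
  -> R7 @ bar 5 tick 3 v(1,): F4->B4 leap 6st
  -> R4 @ bar 6 tick 3 v(0, 1): E4/F5 m2 untreated
  -> R7 @ bar 7 tick 0 v(1,): F5->E4 leap 13st
  -> R7 @ bar 8 tick 0 v(1,): B3->F4 leap 6st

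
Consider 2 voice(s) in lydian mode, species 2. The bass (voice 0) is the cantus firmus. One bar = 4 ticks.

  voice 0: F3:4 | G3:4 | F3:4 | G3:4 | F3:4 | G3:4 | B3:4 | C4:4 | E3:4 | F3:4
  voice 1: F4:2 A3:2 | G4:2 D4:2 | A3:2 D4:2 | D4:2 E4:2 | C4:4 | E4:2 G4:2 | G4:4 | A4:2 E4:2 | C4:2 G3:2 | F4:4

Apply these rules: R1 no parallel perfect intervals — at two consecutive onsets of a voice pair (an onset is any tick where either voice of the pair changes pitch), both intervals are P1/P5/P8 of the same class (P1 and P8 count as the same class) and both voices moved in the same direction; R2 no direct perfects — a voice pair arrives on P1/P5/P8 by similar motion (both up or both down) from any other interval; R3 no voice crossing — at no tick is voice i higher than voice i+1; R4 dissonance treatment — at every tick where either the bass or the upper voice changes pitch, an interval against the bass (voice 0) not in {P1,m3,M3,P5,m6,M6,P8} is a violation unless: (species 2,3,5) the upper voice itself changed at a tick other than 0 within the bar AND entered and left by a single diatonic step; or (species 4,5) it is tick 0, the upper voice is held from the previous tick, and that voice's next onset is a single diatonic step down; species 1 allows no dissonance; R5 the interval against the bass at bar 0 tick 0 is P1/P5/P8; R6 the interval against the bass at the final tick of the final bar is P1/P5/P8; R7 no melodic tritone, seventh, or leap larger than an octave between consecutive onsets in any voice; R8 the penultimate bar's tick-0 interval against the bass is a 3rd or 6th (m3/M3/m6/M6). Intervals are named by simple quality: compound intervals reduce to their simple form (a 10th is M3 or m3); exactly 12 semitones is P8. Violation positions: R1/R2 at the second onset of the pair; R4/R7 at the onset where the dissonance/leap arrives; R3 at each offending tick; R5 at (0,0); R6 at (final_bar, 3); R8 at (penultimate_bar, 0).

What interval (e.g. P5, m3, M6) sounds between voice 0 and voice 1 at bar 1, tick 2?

voice 0=G3 voice 1=D4 -> P5

P5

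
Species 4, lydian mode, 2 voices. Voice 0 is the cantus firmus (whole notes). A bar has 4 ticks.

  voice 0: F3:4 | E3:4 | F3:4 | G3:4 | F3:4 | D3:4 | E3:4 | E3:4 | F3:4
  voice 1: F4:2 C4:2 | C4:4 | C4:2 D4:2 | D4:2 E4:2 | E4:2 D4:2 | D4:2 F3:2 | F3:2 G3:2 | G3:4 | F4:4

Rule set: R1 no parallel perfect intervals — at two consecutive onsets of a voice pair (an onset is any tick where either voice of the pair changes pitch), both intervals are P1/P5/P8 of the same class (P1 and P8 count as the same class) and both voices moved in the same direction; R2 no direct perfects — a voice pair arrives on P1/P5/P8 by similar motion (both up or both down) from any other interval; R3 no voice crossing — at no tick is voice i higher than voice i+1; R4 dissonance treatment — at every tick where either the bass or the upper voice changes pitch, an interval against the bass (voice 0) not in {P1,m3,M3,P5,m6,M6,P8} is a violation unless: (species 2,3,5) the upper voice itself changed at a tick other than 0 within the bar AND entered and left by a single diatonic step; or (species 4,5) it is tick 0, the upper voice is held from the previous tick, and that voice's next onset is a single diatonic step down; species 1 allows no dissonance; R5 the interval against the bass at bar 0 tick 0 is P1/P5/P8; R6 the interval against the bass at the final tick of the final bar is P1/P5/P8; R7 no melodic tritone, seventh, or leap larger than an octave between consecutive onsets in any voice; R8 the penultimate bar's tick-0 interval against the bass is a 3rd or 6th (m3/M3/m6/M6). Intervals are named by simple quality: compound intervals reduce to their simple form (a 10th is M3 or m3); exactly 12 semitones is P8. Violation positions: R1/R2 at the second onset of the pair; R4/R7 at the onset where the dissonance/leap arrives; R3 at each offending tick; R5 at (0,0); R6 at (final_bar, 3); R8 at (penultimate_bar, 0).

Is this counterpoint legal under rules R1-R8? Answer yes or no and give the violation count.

bar 0: v0=F3 v1=F4 (P8)
bar 1: v0=E3 v1=C4 (m6)
bar 2: v0=F3 v1=C4 (P5)
bar 3: v0=G3 v1=D4 (P5)
bar 4: v0=F3 v1=E4 (M7)
bar 5: v0=D3 v1=D4 (P8)
bar 6: v0=E3 v1=F3 (m2)
bar 7: v0=E3 v1=G3 (m3)
bar 8: v0=F3 v1=F4 (P8)
  R4 @ bar6.0: E3/F3 m2 untreated
  R2 @ bar8.0: E3/G3 m3 -> F3/F4 P8 similar
  R7 @ bar8.0: G3->F4 leap 10st

No (3 violations)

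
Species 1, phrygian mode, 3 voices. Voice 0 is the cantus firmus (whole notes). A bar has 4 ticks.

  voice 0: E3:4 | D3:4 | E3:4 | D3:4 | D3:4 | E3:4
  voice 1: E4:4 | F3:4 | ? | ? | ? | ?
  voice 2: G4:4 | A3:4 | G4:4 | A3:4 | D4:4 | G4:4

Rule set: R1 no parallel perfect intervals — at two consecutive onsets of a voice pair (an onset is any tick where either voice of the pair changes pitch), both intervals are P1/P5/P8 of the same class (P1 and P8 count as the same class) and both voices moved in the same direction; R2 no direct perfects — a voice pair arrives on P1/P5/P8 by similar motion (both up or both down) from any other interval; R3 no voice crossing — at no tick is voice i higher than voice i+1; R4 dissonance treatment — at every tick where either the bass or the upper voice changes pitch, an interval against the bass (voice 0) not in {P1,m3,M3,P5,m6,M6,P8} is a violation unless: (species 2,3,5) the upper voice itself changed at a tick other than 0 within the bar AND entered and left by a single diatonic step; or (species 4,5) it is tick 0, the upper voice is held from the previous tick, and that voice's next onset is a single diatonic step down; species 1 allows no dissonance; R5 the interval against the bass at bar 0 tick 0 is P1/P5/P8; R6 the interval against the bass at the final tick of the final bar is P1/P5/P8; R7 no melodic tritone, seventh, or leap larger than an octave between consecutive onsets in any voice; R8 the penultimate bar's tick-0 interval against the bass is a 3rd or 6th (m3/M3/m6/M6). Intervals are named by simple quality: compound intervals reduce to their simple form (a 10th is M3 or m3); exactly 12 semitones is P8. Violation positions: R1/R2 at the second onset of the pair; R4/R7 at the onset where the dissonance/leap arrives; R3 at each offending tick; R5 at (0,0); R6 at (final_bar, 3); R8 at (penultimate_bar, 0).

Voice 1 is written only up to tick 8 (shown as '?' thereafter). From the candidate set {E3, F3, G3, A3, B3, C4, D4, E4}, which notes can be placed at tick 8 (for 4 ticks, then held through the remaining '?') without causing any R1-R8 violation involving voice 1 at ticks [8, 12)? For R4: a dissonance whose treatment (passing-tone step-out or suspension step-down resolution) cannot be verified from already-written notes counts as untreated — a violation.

{E3}

E3: legal
F3: violates R4
G3: violates R2
A3: violates R4
B3: violates R2,R7
C4: violates R2
D4: violates R4
E4: violates R2,R7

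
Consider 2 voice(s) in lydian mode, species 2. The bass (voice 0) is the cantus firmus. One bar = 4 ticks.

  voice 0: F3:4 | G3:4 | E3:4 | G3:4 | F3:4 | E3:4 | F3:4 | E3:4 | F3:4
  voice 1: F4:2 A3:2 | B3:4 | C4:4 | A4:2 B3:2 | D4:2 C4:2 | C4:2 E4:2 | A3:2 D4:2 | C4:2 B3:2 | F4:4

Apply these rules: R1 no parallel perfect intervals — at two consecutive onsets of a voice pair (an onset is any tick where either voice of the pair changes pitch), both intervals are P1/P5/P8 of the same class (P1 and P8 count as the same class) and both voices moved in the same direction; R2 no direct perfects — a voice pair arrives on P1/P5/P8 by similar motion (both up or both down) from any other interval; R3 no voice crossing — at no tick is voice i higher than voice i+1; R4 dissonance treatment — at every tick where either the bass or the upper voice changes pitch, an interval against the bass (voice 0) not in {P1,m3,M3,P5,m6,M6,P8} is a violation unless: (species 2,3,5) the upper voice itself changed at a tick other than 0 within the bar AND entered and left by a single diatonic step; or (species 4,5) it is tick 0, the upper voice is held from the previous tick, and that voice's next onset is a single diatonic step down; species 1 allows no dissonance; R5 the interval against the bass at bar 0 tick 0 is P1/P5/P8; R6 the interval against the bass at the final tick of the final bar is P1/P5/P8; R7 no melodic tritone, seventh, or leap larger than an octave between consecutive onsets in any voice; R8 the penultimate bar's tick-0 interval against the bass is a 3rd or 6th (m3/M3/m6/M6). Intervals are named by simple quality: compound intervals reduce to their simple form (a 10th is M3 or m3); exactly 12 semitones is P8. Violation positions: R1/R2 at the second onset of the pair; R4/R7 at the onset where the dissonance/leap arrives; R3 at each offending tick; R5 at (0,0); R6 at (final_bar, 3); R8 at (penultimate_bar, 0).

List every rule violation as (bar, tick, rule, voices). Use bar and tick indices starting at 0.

bar 0: v0=F3 v1=F4 downbeat P8
bar 1: v0=G3 v1=B3 downbeat M3
bar 2: v0=E3 v1=C4 downbeat m6
bar 3: v0=G3 v1=A4 downbeat M2
bar 4: v0=F3 v1=D4 downbeat M6
bar 5: v0=E3 v1=C4 downbeat m6
bar 6: v0=F3 v1=A3 downbeat M3
bar 7: v0=E3 v1=C4 downbeat m6
bar 8: v0=F3 v1=F4 downbeat P8
  -> R4 @ bar 3 tick 0 v(0, 1): G3/A4 M2 untreated
  -> R7 @ bar 3 tick 2 v(1,): A4->B3 leap 10st
  -> R2 @ bar 8 tick 0 v(0, 1): E3/B3 P5 -> F3/F4 P8 similar
  -> R7 @ bar 8 tick 0 v(1,): B3->F4 leap 6st

(3, 0, R4, (0, 1))
(3, 2, R7, (1,))
(8, 0, R2, (0, 1))
(8, 0, R7, (1,))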